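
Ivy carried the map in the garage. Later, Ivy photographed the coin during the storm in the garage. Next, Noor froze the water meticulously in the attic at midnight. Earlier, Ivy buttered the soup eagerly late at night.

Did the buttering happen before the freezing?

The narrative orders the buttering before the freezing.

yes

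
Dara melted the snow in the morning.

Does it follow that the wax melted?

Nothing is said about any wax; only the snow is affected.

no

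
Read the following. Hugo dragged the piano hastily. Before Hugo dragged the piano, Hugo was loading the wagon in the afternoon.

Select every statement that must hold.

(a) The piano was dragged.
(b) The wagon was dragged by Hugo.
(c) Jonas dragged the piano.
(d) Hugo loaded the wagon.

(a) Entailed — the original entails any weakening of itself; this just drops 'hastily' and generalizes the agent.
(b) Not entailed — Hugo dragged the piano, not the wagon; the wagon belongs to the loading event.
(c) Not entailed — the passage has Hugo dragging the piano, not Jonas.
(d) Not entailed — 'was loading' is progressive on an accomplishment; it does not entail the completed 'loaded'.

(a)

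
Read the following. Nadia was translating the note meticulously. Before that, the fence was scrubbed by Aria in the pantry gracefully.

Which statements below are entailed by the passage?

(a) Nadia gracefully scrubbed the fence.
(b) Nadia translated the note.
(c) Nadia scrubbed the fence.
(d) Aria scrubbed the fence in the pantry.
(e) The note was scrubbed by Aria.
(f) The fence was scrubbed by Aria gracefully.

(a) Not entailed — the passage has Aria scrubbing the fence, not Nadia.
(b) Not entailed — 'was translating' is progressive on an accomplishment; it does not entail the completed 'translated'.
(c) Not entailed — the passage has Aria scrubbing the fence, not Nadia.
(d) Entailed — every conjunct here is already in the original scrubbing event.
(e) Not entailed — Aria scrubbed the fence, not the note; the note belongs to the translating event.
(f) Entailed — this follows by dropping conjuncts from the scrubbing event's description.

(d), (f)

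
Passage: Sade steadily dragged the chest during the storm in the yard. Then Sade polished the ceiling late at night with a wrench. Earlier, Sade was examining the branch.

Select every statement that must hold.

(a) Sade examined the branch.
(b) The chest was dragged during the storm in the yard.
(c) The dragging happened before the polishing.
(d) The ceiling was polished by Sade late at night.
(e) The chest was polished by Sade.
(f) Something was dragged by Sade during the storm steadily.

(a) Entailed — 'examine' is an activity; 'was examining' entails that some examining happened, so 'examined' holds.
(b) Entailed — the original entails any weakening of itself; this just drops 'steadily' and generalizes the agent.
(c) Entailed — the narrative places the dragging before the polishing.
(d) Entailed — the original entails any weakening of itself; this just drops 'with a wrench'.
(e) Not entailed — Sade polished the ceiling, not the chest; the chest belongs to the dragging event.
(f) Entailed — the original entails any weakening of itself; this just drops 'in the yard' and generalizes the patient.

(a), (b), (c), (d), (f)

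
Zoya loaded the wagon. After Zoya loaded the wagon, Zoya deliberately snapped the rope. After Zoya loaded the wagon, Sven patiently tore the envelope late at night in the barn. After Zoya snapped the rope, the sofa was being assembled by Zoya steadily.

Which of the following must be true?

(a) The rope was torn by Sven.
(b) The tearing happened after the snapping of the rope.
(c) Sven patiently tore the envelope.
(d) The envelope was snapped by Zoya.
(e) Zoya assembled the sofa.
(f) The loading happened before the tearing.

(c), (f)

(a) Not entailed — Sven tore the envelope, not the rope; the rope belongs to the snapping event.
(b) Not entailed — the narrative doesn't order the snapping relative to the tearing.
(c) Entailed — the original entails any weakening of itself; this just drops 'in the barn', 'late at night'.
(d) Not entailed — Zoya snapped the rope, not the envelope; the envelope belongs to the tearing event.
(e) Not entailed — 'was assembling' is progressive on an accomplishment; it does not entail the completed 'assembled'.
(f) Entailed — the narrative places the loading before the tearing.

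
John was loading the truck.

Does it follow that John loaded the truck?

no

'was loading' is progressive; for an accomplishment like 'load the truck', it doesn't entail completion.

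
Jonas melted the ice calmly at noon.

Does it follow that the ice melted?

yes

'Jonas melted the ice' is the causative; it entails the inchoative 'the ice melted'.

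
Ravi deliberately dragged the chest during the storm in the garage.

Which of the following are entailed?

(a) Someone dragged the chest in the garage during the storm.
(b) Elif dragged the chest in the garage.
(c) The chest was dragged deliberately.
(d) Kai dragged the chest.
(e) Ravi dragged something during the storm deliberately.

(a), (c), (e)

(a) Entailed — this follows by dropping conjuncts from the dragging event's description.
(b) Not entailed — the passage has Ravi dragging the chest, not Elif.
(c) Entailed — every conjunct here is already in the original dragging event.
(d) Not entailed — the passage has Ravi dragging the chest, not Kai.
(e) Entailed — dropping 'in the garage' and generalizing the patient leaves a sub-description the original still satisfies.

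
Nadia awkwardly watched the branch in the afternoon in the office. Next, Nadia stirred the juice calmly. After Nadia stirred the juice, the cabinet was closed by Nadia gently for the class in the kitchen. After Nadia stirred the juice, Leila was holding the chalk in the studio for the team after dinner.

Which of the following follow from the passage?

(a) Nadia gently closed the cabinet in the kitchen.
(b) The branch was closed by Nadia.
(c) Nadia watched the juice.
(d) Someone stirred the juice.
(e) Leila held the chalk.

(a) Entailed — this follows by dropping conjuncts from the closing event's description.
(b) Not entailed — Nadia closed the cabinet, not the branch; the branch belongs to the watching event.
(c) Not entailed — Nadia watched the branch, not the juice; the juice belongs to the stirring event.
(d) Entailed — the original entails any weakening of itself; this just drops 'calmly' and generalizes the agent.
(e) Entailed — 'hold' is an activity; 'was holding' entails that some holding happened, so 'held' holds.

(a), (d), (e)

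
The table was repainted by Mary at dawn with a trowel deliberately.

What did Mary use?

'with a trowel' marks the instrument of the repainting event.

a trowel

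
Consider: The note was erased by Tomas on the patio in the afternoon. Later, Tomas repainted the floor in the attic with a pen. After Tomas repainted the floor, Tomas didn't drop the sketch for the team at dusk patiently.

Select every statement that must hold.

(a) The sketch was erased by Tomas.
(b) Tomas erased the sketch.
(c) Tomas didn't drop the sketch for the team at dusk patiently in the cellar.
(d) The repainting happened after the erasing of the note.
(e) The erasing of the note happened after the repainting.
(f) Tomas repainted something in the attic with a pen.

(a) Not entailed — Tomas erased the note, not the sketch; the sketch belongs to the dropping event.
(b) Not entailed — Tomas erased the note, not the sketch; the sketch belongs to the dropping event.
(c) Entailed — under negation, adding a further restriction is entailed: if no such dropping event occurred, none occurred in the cellar either.
(d) Entailed — the narrative places the erasing before the repainting.
(e) Not entailed — the narrative places the erasing before the repainting, not after.
(f) Entailed — every conjunct here is already in the original repainting event.

(c), (d), (f)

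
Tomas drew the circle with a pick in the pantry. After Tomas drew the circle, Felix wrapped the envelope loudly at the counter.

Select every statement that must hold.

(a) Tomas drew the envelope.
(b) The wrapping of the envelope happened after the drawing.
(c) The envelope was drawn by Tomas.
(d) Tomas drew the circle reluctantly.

(b)

(a) Not entailed — Tomas drew the circle, not the envelope; the envelope belongs to the wrapping event.
(b) Entailed — the narrative places the drawing before the wrapping.
(c) Not entailed — Tomas drew the circle, not the envelope; the envelope belongs to the wrapping event.
(d) Not entailed — 'reluctantly' adds information not in the original event.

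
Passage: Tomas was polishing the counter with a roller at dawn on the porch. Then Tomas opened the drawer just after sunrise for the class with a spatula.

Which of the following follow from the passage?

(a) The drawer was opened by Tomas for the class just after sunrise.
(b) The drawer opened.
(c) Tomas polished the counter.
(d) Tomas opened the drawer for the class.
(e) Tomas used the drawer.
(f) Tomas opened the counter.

(a), (b), (c), (d)

(a) Entailed — the original entails any weakening of itself; this just drops 'with a spatula'.
(b) Entailed — 'Tomas opened the drawer' is causative; it entails the inchoative 'the drawer opened'.
(c) Entailed — 'polish' is an activity; 'was polishing' entails that some polishing happened, so 'polished' holds.
(d) Entailed — every conjunct here is already in the original opening event.
(e) Not entailed — the drawer is the patient, not an instrument — Tomas used a spatula.
(f) Not entailed — Tomas opened the drawer, not the counter; the counter belongs to the polishing event.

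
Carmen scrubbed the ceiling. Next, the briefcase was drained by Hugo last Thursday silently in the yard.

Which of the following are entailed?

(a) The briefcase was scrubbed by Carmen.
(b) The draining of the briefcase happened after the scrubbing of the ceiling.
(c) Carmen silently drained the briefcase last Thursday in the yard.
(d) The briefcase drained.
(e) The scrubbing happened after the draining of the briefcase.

(b), (d)

(a) Not entailed — Carmen scrubbed the ceiling, not the briefcase; the briefcase belongs to the draining event.
(b) Entailed — the narrative places the scrubbing before the draining.
(c) Not entailed — the passage has Hugo draining the briefcase, not Carmen.
(d) Entailed — 'Hugo drained the briefcase' is causative; it entails the inchoative 'the briefcase drained'.
(e) Not entailed — the narrative places the scrubbing before the draining, not after.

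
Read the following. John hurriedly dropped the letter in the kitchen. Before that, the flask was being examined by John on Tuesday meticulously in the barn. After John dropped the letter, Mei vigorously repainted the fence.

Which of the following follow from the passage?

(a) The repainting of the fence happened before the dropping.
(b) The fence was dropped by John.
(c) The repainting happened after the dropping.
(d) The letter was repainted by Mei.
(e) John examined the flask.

(a) Not entailed — the narrative places the dropping before the repainting, not after.
(b) Not entailed — John dropped the letter, not the fence; the fence belongs to the repainting event.
(c) Entailed — the narrative places the dropping before the repainting.
(d) Not entailed — Mei repainted the fence, not the letter; the letter belongs to the dropping event.
(e) Entailed — 'examine' is an activity; 'was examining' entails that some examining happened, so 'examined' holds.

(c), (e)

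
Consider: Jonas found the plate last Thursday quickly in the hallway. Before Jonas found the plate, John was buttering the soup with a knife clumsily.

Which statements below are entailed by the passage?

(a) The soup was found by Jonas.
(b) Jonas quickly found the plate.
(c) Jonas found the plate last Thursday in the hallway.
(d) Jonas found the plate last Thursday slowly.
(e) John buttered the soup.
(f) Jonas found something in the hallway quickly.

(a) Not entailed — Jonas found the plate, not the soup; the soup belongs to the buttering event.
(b) Entailed — dropping 'last Thursday', 'in the hallway' leaves a sub-description the original still satisfies.
(c) Entailed — every conjunct here is already in the original finding event.
(d) Not entailed — 'slowly' adds a manner not in (and inconsistent with) the original.
(e) Not entailed — 'was buttering' is progressive on an accomplishment; it does not entail the completed 'buttered'.
(f) Entailed — every conjunct here is already in the original finding event.

(b), (c), (f)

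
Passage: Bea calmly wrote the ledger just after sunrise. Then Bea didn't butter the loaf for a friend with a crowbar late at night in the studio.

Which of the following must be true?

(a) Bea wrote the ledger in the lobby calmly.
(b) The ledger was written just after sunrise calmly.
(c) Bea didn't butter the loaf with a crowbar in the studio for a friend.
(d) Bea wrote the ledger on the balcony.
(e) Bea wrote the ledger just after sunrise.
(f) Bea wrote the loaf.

(a) Not entailed — 'in the lobby' adds information not in the original event.
(b) Entailed — generalizing the agent leaves a sub-description the original still satisfies.
(c) Not entailed — dropping 'late at night' under negation is not valid — the original leaves open that Bea buttered the loaf some other way.
(d) Not entailed — 'on the balcony' adds information not in the original event.
(e) Entailed — every conjunct here is already in the original writing event.
(f) Not entailed — Bea wrote the ledger, not the loaf; the loaf belongs to the buttering event.

(b), (e)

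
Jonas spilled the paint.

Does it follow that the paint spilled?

'Jonas spilled the paint' is the causative; it entails the inchoative 'the paint spilled'.

yes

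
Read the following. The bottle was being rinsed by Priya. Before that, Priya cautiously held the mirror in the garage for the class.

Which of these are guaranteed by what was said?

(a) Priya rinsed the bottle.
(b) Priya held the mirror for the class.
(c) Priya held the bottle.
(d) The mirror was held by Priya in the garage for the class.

(a) Entailed — 'rinse' is an activity; 'was rinsing' entails that some rinsing happened, so 'rinsed' holds.
(b) Entailed — dropping 'in the garage', 'cautiously' leaves a sub-description the original still satisfies.
(c) Not entailed — Priya held the mirror, not the bottle; the bottle belongs to the rinsing event.
(d) Entailed — this follows by dropping conjuncts from the holding event's description.

(a), (b), (d)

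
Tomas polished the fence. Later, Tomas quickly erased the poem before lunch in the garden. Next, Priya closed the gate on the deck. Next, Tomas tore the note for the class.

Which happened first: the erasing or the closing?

The connectives place the erasing before the closing.

the erasing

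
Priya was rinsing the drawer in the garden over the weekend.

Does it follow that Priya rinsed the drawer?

yes

'rinse' is atelic; if Priya was rinsing the drawer, then Priya rinsed the drawer (for some time).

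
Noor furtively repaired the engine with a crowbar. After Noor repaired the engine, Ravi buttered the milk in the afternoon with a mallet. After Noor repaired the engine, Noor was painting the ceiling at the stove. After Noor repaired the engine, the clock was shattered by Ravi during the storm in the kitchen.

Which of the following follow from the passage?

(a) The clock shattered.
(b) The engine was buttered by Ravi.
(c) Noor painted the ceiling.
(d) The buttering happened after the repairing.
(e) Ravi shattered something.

(a), (d), (e)

(a) Entailed — 'Ravi shattered the clock' is causative; it entails the inchoative 'the clock shattered'.
(b) Not entailed — Ravi buttered the milk, not the engine; the engine belongs to the repairing event.
(c) Not entailed — 'was painting' is progressive on an accomplishment; it does not entail the completed 'painted'.
(d) Entailed — the narrative places the repairing before the buttering.
(e) Entailed — the original entails any weakening of itself; this just drops 'in the kitchen', 'during the storm' and generalizes the patient.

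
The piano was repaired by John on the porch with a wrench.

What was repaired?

the piano

'the piano' marks the patient of the repairing event.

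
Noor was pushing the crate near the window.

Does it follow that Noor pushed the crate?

yes

'push' is atelic; if Noor was pushing the crate, then Noor pushed the crate (for some time).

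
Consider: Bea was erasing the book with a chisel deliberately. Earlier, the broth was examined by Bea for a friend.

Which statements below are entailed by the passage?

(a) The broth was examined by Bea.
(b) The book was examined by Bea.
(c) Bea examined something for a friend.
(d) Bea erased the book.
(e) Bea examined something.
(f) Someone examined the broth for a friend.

(a) Entailed — this follows by dropping conjuncts from the examining event's description.
(b) Not entailed — Bea examined the broth, not the book; the book belongs to the erasing event.
(c) Entailed — the original entails any weakening of itself; this just generalizes the patient.
(d) Not entailed — 'was erasing' is progressive on an accomplishment; it does not entail the completed 'erased'.
(e) Entailed — this follows by dropping conjuncts from the examining event's description.
(f) Entailed — every conjunct here is already in the original examining event.

(a), (c), (e), (f)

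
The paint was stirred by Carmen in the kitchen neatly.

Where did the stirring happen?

'in the kitchen' marks the location of the stirring event.

in the kitchen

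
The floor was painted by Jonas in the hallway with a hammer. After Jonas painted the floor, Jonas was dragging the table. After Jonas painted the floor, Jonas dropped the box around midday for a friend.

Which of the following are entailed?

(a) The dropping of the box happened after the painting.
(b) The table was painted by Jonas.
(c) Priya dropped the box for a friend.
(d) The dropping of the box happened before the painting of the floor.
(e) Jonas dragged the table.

(a) Entailed — the narrative places the painting before the dropping.
(b) Not entailed — Jonas painted the floor, not the table; the table belongs to the dragging event.
(c) Not entailed — the passage has Jonas dropping the box, not Priya.
(d) Not entailed — the narrative places the painting before the dropping, not after.
(e) Entailed — 'drag' is an activity; 'was dragging' entails that some dragging happened, so 'dragged' holds.

(a), (e)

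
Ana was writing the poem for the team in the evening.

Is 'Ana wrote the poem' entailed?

no

'was writing' is progressive; for an accomplishment like 'write the poem', it doesn't entail completion.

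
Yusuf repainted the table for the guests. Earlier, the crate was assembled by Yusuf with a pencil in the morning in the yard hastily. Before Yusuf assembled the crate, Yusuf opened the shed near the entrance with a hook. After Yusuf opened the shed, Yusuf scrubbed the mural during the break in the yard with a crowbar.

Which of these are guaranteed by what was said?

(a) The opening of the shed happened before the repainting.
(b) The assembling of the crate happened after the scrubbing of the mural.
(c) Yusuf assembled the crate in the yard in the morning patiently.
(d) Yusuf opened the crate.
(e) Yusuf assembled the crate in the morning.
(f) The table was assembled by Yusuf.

(a), (e)

(a) Entailed — the narrative places the opening before the repainting.
(b) Not entailed — the narrative doesn't order the scrubbing relative to the assembling.
(c) Not entailed — 'patiently' adds a manner not in (and inconsistent with) the original.
(d) Not entailed — Yusuf opened the shed, not the crate; the crate belongs to the assembling event.
(e) Entailed — every conjunct here is already in the original assembling event.
(f) Not entailed — Yusuf assembled the crate, not the table; the table belongs to the repainting event.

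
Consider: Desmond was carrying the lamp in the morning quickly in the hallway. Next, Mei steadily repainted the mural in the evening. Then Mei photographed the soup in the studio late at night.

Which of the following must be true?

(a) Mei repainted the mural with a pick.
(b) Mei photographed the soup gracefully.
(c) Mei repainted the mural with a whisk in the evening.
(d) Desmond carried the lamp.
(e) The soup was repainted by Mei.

(a) Not entailed — 'with a pick' adds information not in the original event.
(b) Not entailed — 'gracefully' adds information not in the original event.
(c) Not entailed — 'with a whisk' adds information not in the original event.
(d) Entailed — 'carry' is an activity; 'was carrying' entails that some carrying happened, so 'carried' holds.
(e) Not entailed — Mei repainted the mural, not the soup; the soup belongs to the photographing event.

(d)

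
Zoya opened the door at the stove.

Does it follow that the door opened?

'Zoya opened the door' is the causative; it entails the inchoative 'the door opened'.

yes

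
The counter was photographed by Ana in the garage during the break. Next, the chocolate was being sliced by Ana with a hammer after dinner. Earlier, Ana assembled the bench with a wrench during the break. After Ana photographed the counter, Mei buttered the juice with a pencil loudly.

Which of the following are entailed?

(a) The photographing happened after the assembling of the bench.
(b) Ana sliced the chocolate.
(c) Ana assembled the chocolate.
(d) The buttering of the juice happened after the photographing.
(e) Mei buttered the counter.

(d)

(a) Not entailed — the narrative doesn't order the assembling relative to the photographing.
(b) Not entailed — 'was slicing' is progressive on an accomplishment; it does not entail the completed 'sliced'.
(c) Not entailed — Ana assembled the bench, not the chocolate; the chocolate belongs to the slicing event.
(d) Entailed — the narrative places the photographing before the buttering.
(e) Not entailed — Mei buttered the juice, not the counter; the counter belongs to the photographing event.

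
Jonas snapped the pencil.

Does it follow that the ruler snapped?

no

Nothing is said about any ruler; only the pencil is affected.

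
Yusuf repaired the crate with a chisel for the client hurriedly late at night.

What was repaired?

'the crate' marks the patient of the repairing event.

the crate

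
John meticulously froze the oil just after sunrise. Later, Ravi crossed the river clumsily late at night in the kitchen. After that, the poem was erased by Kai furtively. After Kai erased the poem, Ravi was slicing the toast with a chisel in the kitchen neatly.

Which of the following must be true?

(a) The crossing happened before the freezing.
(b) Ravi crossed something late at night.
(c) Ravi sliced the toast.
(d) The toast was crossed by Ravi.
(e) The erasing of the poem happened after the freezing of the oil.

(a) Not entailed — the narrative places the freezing before the crossing, not after.
(b) Entailed — the original entails any weakening of itself; this just drops 'in the kitchen', 'clumsily' and generalizes the patient.
(c) Not entailed — 'was slicing' is progressive on an accomplishment; it does not entail the completed 'sliced'.
(d) Not entailed — Ravi crossed the river, not the toast; the toast belongs to the slicing event.
(e) Entailed — the narrative places the freezing before the erasing.

(b), (e)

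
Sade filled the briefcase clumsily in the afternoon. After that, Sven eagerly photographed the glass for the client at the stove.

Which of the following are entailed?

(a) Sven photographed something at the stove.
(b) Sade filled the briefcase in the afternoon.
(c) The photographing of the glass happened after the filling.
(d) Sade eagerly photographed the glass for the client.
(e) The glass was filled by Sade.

(a), (b), (c)

(a) Entailed — the original entails any weakening of itself; this just drops 'eagerly', 'for the client' and generalizes the patient.
(b) Entailed — this follows by dropping conjuncts from the filling event's description.
(c) Entailed — the narrative places the filling before the photographing.
(d) Not entailed — the passage has Sven photographing the glass, not Sade.
(e) Not entailed — Sade filled the briefcase, not the glass; the glass belongs to the photographing event.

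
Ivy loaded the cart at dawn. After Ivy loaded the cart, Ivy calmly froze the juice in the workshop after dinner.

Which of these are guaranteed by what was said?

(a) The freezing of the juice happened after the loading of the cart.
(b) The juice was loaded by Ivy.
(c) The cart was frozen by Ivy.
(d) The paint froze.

(a) Entailed — the narrative places the loading before the freezing.
(b) Not entailed — Ivy loaded the cart, not the juice; the juice belongs to the freezing event.
(c) Not entailed — Ivy froze the juice, not the cart; the cart belongs to the loading event.
(d) Not entailed — the juice is what froze, not the paint.

(a)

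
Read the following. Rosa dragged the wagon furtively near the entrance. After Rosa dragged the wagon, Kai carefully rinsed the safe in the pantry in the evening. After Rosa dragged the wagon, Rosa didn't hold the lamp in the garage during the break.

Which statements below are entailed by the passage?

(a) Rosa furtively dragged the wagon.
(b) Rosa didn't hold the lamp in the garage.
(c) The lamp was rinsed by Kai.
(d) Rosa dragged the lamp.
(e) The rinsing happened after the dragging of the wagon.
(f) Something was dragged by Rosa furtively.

(a), (e), (f)

(a) Entailed — the original entails any weakening of itself; this just drops 'near the entrance'.
(b) Not entailed — dropping 'during the break' under negation is not valid — the original leaves open that Rosa held the lamp some other way.
(c) Not entailed — Kai rinsed the safe, not the lamp; the lamp belongs to the holding event.
(d) Not entailed — Rosa dragged the wagon, not the lamp; the lamp belongs to the holding event.
(e) Entailed — the narrative places the dragging before the rinsing.
(f) Entailed — every conjunct here is already in the original dragging event.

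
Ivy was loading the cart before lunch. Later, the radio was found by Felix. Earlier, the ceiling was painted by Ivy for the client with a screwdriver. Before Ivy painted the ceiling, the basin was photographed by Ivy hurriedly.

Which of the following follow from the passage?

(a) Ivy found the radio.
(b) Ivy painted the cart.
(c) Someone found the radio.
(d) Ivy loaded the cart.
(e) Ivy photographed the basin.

(c), (e)

(a) Not entailed — the passage has Felix finding the radio, not Ivy.
(b) Not entailed — Ivy painted the ceiling, not the cart; the cart belongs to the loading event.
(c) Entailed — the original entails any weakening of itself; this just generalizes the agent.
(d) Not entailed — 'was loading' is progressive on an accomplishment; it does not entail the completed 'loaded'.
(e) Entailed — this follows by dropping conjuncts from the photographing event's description.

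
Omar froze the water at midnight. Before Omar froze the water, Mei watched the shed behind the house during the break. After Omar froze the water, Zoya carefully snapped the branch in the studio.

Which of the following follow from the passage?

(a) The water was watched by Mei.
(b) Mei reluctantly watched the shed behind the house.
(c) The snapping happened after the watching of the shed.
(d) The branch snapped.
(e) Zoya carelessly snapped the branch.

(c), (d)

(a) Not entailed — Mei watched the shed, not the water; the water belongs to the freezing event.
(b) Not entailed — 'reluctantly' adds information not in the original event.
(c) Entailed — the narrative places the watching before the snapping.
(d) Entailed — 'Zoya snapped the branch' is causative; it entails the inchoative 'the branch snapped'.
(e) Not entailed — 'carelessly' adds a manner not in (and inconsistent with) the original.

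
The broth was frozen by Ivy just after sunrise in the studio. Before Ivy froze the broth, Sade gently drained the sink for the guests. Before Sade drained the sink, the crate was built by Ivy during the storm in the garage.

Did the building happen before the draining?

yes

The narrative orders the building before the draining.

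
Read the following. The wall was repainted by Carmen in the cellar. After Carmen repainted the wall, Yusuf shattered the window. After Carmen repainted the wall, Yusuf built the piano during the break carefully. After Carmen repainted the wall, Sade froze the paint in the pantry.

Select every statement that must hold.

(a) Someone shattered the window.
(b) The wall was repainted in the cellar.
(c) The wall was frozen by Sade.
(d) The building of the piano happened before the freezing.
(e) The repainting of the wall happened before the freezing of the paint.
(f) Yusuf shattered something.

(a), (b), (e), (f)

(a) Entailed — every conjunct here is already in the original shattering event.
(b) Entailed — every conjunct here is already in the original repainting event.
(c) Not entailed — Sade froze the paint, not the wall; the wall belongs to the repainting event.
(d) Not entailed — the narrative doesn't order the building relative to the freezing.
(e) Entailed — the narrative places the repainting before the freezing.
(f) Entailed — every conjunct here is already in the original shattering event.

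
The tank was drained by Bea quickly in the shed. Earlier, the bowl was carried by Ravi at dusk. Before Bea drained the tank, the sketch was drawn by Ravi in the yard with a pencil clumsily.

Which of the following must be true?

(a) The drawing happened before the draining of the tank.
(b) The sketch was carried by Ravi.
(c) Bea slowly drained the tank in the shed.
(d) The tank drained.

(a) Entailed — the narrative places the drawing before the draining.
(b) Not entailed — Ravi carried the bowl, not the sketch; the sketch belongs to the drawing event.
(c) Not entailed — 'slowly' adds a manner not in (and inconsistent with) the original.
(d) Entailed — 'Bea drained the tank' is causative; it entails the inchoative 'the tank drained'.

(a), (d)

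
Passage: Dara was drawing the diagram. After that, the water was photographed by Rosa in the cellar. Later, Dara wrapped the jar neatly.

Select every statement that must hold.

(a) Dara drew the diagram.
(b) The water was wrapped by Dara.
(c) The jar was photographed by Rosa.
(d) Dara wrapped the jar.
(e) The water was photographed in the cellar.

(d), (e)

(a) Not entailed — 'was drawing' is progressive on an accomplishment; it does not entail the completed 'drew'.
(b) Not entailed — Dara wrapped the jar, not the water; the water belongs to the photographing event.
(c) Not entailed — Rosa photographed the water, not the jar; the jar belongs to the wrapping event.
(d) Entailed — dropping 'neatly' leaves a sub-description the original still satisfies.
(e) Entailed — every conjunct here is already in the original photographing event.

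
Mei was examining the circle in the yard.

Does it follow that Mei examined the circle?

yes

'examine' is atelic; if Mei was examining the circle, then Mei examined the circle (for some time).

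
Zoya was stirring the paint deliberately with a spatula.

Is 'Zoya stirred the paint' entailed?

'stir' is atelic; if Zoya was stirring the paint, then Zoya stirred the paint (for some time).

yes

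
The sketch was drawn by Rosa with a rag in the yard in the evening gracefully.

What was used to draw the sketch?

'with a rag' marks the instrument of the drawing event.

a rag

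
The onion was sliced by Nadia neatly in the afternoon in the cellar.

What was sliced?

the onion

'the onion' marks the patient of the slicing event.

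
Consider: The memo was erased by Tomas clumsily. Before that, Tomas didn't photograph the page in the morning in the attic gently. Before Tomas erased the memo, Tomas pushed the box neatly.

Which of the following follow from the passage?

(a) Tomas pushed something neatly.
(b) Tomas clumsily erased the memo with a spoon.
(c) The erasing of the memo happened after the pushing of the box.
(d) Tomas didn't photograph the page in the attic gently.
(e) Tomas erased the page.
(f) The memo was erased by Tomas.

(a), (c), (f)

(a) Entailed — every conjunct here is already in the original pushing event.
(b) Not entailed — 'with a spoon' adds information not in the original event.
(c) Entailed — the narrative places the pushing before the erasing.
(d) Not entailed — dropping 'in the morning' under negation is not valid — the original leaves open that Tomas photographed the page some other way.
(e) Not entailed — Tomas erased the memo, not the page; the page belongs to the photographing event.
(f) Entailed — this follows by dropping conjuncts from the erasing event's description.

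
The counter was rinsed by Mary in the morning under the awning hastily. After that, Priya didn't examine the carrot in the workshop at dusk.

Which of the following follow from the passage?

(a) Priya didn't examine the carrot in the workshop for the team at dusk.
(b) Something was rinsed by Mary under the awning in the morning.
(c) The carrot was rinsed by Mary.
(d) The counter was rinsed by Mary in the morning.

(a) Entailed — under negation, adding a further restriction is entailed: if no such examining event occurred, none occurred for the team either.
(b) Entailed — dropping 'hastily' and generalizing the patient leaves a sub-description the original still satisfies.
(c) Not entailed — Mary rinsed the counter, not the carrot; the carrot belongs to the examining event.
(d) Entailed — this follows by dropping conjuncts from the rinsing event's description.

(a), (b), (d)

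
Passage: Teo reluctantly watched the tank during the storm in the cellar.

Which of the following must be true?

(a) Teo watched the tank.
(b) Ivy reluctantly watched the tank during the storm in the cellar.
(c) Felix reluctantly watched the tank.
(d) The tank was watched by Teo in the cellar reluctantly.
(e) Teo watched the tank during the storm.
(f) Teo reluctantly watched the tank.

(a), (d), (e), (f)

(a) Entailed — this follows by dropping conjuncts from the watching event's description.
(b) Not entailed — the passage has Teo watching the tank, not Ivy.
(c) Not entailed — the passage has Teo watching the tank, not Felix.
(d) Entailed — the original entails any weakening of itself; this just drops 'during the storm'.
(e) Entailed — the original entails any weakening of itself; this just drops 'in the cellar', 'reluctantly'.
(f) Entailed — every conjunct here is already in the original watching event.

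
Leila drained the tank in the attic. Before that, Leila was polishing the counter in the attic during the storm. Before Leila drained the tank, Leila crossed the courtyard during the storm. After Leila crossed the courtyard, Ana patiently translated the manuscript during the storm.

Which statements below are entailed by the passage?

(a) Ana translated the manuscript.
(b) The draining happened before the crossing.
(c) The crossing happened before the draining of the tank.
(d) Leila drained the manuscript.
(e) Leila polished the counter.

(a), (c), (e)

(a) Entailed — the original entails any weakening of itself; this just drops 'patiently', 'during the storm'.
(b) Not entailed — the narrative places the crossing before the draining, not after.
(c) Entailed — the narrative places the crossing before the draining.
(d) Not entailed — Leila drained the tank, not the manuscript; the manuscript belongs to the translating event.
(e) Entailed — 'polish' is an activity; 'was polishing' entails that some polishing happened, so 'polished' holds.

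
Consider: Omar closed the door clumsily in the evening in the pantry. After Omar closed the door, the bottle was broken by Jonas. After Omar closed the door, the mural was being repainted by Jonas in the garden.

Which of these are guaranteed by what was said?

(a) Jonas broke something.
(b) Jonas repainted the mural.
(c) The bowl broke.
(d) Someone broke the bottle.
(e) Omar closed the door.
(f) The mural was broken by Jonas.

(a) Entailed — the original entails any weakening of itself; this just generalizes the patient.
(b) Not entailed — 'was repainting' is progressive on an accomplishment; it does not entail the completed 'repainted'.
(c) Not entailed — the bottle is what broke, not the bowl.
(d) Entailed — the original entails any weakening of itself; this just generalizes the agent.
(e) Entailed — the original entails any weakening of itself; this just drops 'clumsily', 'in the evening', 'in the pantry'.
(f) Not entailed — Jonas broke the bottle, not the mural; the mural belongs to the repainting event.

(a), (d), (e)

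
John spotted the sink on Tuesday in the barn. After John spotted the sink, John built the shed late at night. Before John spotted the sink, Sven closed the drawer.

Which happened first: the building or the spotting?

the spotting

The connectives place the spotting before the building.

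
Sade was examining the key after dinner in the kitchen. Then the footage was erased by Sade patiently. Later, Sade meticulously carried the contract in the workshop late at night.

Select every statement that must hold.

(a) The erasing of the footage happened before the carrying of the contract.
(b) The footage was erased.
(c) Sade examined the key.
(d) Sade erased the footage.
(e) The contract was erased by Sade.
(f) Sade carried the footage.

(a) Entailed — the narrative places the erasing before the carrying.
(b) Entailed — dropping 'patiently' and generalizing the agent leaves a sub-description the original still satisfies.
(c) Entailed — 'examine' is an activity; 'was examining' entails that some examining happened, so 'examined' holds.
(d) Entailed — every conjunct here is already in the original erasing event.
(e) Not entailed — Sade erased the footage, not the contract; the contract belongs to the carrying event.
(f) Not entailed — Sade carried the contract, not the footage; the footage belongs to the erasing event.

(a), (b), (c), (d)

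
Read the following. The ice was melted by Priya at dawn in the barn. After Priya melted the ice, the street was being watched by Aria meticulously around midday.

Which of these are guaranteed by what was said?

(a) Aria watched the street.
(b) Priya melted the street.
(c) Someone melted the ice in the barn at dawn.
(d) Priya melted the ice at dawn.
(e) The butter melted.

(a) Entailed — 'watch' is an activity; 'was watching' entails that some watching happened, so 'watched' holds.
(b) Not entailed — Priya melted the ice, not the street; the street belongs to the watching event.
(c) Entailed — generalizing the agent leaves a sub-description the original still satisfies.
(d) Entailed — the original entails any weakening of itself; this just drops 'in the barn'.
(e) Not entailed — the ice is what melted, not the butter.

(a), (c), (d)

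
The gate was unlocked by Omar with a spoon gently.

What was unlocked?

'the gate' marks the patient of the unlocking event.

the gate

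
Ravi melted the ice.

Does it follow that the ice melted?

yes

'Ravi melted the ice' is the causative; it entails the inchoative 'the ice melted'.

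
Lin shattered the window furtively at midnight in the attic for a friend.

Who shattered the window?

Lin

'Lin' marks the agent of the shattering event.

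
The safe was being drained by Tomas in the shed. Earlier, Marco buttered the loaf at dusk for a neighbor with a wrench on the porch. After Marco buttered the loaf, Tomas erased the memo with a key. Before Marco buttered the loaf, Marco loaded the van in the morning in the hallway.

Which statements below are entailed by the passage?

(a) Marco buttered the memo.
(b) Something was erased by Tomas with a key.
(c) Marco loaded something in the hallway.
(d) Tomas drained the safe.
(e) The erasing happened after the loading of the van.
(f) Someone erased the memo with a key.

(b), (c), (e), (f)

(a) Not entailed — Marco buttered the loaf, not the memo; the memo belongs to the erasing event.
(b) Entailed — this follows by dropping conjuncts from the erasing event's description.
(c) Entailed — dropping 'in the morning' and generalizing the patient leaves a sub-description the original still satisfies.
(d) Not entailed — 'was draining' is progressive on an accomplishment; it does not entail the completed 'drained'.
(e) Entailed — the narrative places the loading before the erasing.
(f) Entailed — the original entails any weakening of itself; this just generalizes the agent.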